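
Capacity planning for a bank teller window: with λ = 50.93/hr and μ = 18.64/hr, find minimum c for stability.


Stability requires cμ > λ ⇔ c > λ/μ.
λ/μ = 50.93/18.64 = 2.7323
Minimum integer c = ⌊2.7323⌋ + 1 = 3
Check: 3·18.64 = 55.92 > 50.93, while 2·18.64 = 37.28 ≤ 50.93

Final: 3 servers


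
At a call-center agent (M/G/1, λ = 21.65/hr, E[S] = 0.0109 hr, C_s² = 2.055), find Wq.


ρ = λ·E[S] = 21.65·0.0109 = 0.2360
E[S²] = E[S]²(1+C_s²) = 0.0109²·(1+2.055) = 0.0003630
Wq = λ·E[S²]/(2(1−ρ)) = 21.65·0.0003630/(2·0.7640) = 0.005143 hr

Final: 0.005143 hr


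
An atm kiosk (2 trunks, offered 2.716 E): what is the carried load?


B(2,2.716) = 0.498131 (Erlang-B)
Carried load = a(1 − B) = 2.716·(1 − 0.498131) = 2.716·0.501869 = 1.3631 E

Final: 1.3631 Erlangs


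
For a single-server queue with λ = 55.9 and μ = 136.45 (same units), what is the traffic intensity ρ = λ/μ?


ρ = λ/μ = 55.9/136.45 = 0.4097

Final: 0.4097


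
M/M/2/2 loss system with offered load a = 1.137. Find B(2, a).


B(c,a) = (a^c/c!) / Σ_{k=0}^{c} a^k/k!
a^2/2! = 0.646385
Σ terms (k=0..2): 1.00000 + 1.13700 + 0.64638 = 2.783384
B = 0.646385/2.783384 = 0.232230

Final: 0.232230


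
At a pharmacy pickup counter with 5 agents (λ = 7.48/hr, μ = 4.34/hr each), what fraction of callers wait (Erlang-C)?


a = λ/μ = 1.7235; ρ = a/5 = 0.3447
P₀ = 0.177840 (from M/M/c formula)
C(c,a) = [a^c/(c!(1−ρ))]·P₀ = [15.20755/(120·0.6553)]·0.177840
= 0.19339·0.177840 = 0.034393

Final: 0.034393


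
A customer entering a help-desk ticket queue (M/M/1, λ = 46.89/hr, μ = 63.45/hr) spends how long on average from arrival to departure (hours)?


W = 1/(μ−λ) = 1/(63.45 − 46.89) = 1/16.56 = 0.06039 hr

Final: 0.06039 hr


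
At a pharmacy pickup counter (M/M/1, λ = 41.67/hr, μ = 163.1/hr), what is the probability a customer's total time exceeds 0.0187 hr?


W ~ Exponential(μ−λ) for M/M/1.
μ − λ = 163.1 − 41.67 = 121.4300
P(W > t) = e^{−(μ−λ)t} = e^{−2.2707} = 0.103236

Final: 0.103236


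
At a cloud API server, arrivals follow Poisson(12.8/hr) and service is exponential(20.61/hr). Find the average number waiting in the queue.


ρ = 12.8/20.61 = 0.6211
Lq = ρ²/(1−ρ) = 0.3857/0.3789 = 1.0179

Final: 1.0179


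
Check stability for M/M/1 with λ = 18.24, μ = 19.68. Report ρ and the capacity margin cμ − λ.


Total capacity cμ = 1·19.68 = 19.68/hr
ρ = λ/(cμ) = 18.24/19.68 = 0.9268
Stable ⇔ ρ < 1: YES
Spare capacity = cμ − λ = 19.68 − 18.24 = 1.44/hr

Final: ρ = 0.9268; stable; margin = 1.44/hr


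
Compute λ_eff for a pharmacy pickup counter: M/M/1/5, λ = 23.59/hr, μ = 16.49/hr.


ρ = 1.4306; P_K = (1−ρ)ρ^5/(1−ρ^6) = 0.340727
λ_eff = λ(1 − P_K) = 23.59·(1 − 0.340727) = 23.59·0.659273 = 15.5522 /hr

Final: 15.5522 /hr


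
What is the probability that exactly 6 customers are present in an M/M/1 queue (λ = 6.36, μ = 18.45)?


ρ = 6.36/18.45 = 0.3447
P_n = (1−ρ)·ρ^n = (1 − 0.3447)·0.3447^6 = 0.6553·0.001678 = 0.001099

Final: 0.001099


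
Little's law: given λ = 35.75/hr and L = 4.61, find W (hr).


W = L/λ = 4.61/35.75 = 0.1290 hr

Final: 0.1290 hr


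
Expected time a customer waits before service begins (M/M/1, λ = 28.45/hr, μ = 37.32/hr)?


ρ = 28.45/37.32 = 0.7623
Wq = ρ/(μ−λ) = 0.7623/(37.32 − 28.45) = 0.7623/8.87 = 0.08594 hr

Final: 0.08594 hr


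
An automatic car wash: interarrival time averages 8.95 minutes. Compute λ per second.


λ = 1/(interarrival time) in consistent units.
1 second = 0.0166667 min, so λ = 0.0166667/8.95 = 0.001862 per second

Final: 0.001862 /sec


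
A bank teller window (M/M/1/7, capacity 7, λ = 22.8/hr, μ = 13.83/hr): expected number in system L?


ρ = 22.8/13.83 = 1.6486
L = ρ[1 − (K+1)ρ^K + Kρ^(K+1)] / [(1−ρ)(1−ρ^(K+1))]
Numerator: 1.6486·(1 − 8·33.097003 + 7·54.563389) = 194.810088
Denominator: (-0.6486)·(-53.563389) = 34.740679
L = 194.810088/34.740679 = 5.6075

Final: 5.6075


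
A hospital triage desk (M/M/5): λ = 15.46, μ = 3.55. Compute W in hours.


a = 4.3549; ρ = 0.8710; P₀ = 0.006908
Lq = P₀·a^c·ρ/(c!(1−ρ)²) = 4.71832
Wq = Lq/λ = 4.71832/15.46 = 0.30520 hr
W = Wq + 1/μ = 0.30520 + 0.28169 = 0.58689 hr

Final: 0.58689 hr


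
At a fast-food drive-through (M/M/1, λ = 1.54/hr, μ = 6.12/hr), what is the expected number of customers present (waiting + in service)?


ρ = λ/μ = 1.54/6.12 = 0.2516
L = ρ/(1−ρ) = 0.2516/(1 − 0.2516) = 0.2516/0.7484 = 0.3362

Final: 0.3362


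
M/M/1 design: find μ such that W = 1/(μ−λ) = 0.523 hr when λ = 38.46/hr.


W = 1/(μ−λ) ⇒ μ − λ = 1/W = 1/0.523 = 1.9120
μ = λ + 1/W = 38.46 + 1.9120 = 40.3720 per hr

Final: 40.3720 /hr


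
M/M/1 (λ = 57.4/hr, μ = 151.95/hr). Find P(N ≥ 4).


ρ = 57.4/151.95 = 0.3778
P(N ≥ n) = ρ^n = 0.3778^4 = 0.020363

Final: 0.020363


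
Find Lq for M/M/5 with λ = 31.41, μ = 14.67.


a = λ/μ = 2.1411; ρ = a/5 = 0.4282
P₀ = 0.116270
Lq = P₀·a^c·ρ / (c!·(1−ρ)²) = 0.116270·44.99758·0.4282/(120·0.32693)
= 0.05711

Final: 0.05711


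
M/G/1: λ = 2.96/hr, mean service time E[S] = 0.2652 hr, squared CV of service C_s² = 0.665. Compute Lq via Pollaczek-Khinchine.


ρ = λ·E[S] = 2.96·0.2652 = 0.7850
Lq = ρ²(1+C_s²)/(2(1−ρ)) = 0.6162·(1+0.665)/(2·0.2150)
= 0.6162·1.6650/0.4300 = 2.38594

Final: 2.38594


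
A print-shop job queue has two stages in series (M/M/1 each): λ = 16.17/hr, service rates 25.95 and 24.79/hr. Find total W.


Each node sees arrival rate λ = 16.17/hr (tandem ⇒ throughput preserved).
W₁ = 1/(μ₁−λ) = 1/(25.95−16.17) = 0.10225 hr
W₂ = 1/(μ₂−λ) = 1/(24.79−16.17) = 0.11601 hr
W_total = W₁ + W₂ = 0.10225 + 0.11601 = 0.21826 hr

Final: 0.21826 hr


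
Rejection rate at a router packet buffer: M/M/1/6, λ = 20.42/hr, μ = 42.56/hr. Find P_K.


ρ = λ/μ = 20.42/42.56 = 0.4798
P_K = (1−ρ)ρ^K/(1−ρ^(K+1)) = (0.5202·0.012199)/(1 − 0.005853)
= 0.006346/0.994147 = 0.006383

Final: 0.006383


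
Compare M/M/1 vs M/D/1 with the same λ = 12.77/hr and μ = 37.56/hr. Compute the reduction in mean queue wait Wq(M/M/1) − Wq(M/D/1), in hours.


ρ = 12.77/37.56 = 0.3400
Wq(M/M/1) = ρ/(μ−λ) = 0.3400/24.79 = 0.01371 hr
Wq(M/D/1) = ρ/(2(μ−λ)) = 0.006857 hr
Savings = 0.01371 − 0.006857 = 0.006857 hr

Final: 0.006857 hr


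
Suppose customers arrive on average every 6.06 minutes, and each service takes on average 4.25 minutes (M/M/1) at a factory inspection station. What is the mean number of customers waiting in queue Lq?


λ = 60/6.06 = 9.9010 /hr
μ = 60/4.25 = 14.1176 /hr
ρ = λ/μ = 9.9010/14.1176 = 0.7013
Lq = ρ²/(1−ρ) = 0.4918/0.2987 = 1.6467

Final: 1.6467


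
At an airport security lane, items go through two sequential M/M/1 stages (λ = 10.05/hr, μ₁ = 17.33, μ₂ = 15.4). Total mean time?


Each node sees arrival rate λ = 10.05/hr (tandem ⇒ throughput preserved).
W₁ = 1/(μ₁−λ) = 1/(17.33−10.05) = 0.13736 hr
W₂ = 1/(μ₂−λ) = 1/(15.4−10.05) = 0.18692 hr
W_total = W₁ + W₂ = 0.13736 + 0.18692 = 0.32428 hr

Final: 0.32428 hr


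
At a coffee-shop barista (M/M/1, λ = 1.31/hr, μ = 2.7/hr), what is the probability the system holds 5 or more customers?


ρ = 1.31/2.7 = 0.4852
P(N ≥ n) = ρ^n = 0.4852^5 = 0.026887

Final: 0.026887


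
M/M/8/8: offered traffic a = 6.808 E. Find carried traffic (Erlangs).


B(8,6.808) = 0.167775 (Erlang-B)
Carried load = a(1 − B) = 6.808·(1 − 0.167775) = 6.808·0.832225 = 5.6658 E

Final: 5.6658 Erlangs


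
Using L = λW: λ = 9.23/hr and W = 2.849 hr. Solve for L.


L = λW = 9.23·2.849 = 26.2963

Final: 26.2963


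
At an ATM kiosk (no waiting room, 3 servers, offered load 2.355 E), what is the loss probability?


B(c,a) = (a^c/c!) / Σ_{k=0}^{c} a^k/k!
a^3/3! = 2.176815
Σ terms (k=0..3): 1.00000 + 2.35500 + 2.77301 + 2.17681 = 8.304827
B = 2.176815/8.304827 = 0.262114

Final: 0.262114


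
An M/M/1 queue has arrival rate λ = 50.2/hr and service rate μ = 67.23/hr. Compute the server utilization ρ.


ρ = λ/μ = 50.2/67.23 = 0.7467

Final: 0.7467


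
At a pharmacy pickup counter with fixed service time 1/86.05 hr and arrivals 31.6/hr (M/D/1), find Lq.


ρ = 31.6/86.05 = 0.3672
M/D/1: Lq = ρ²/(2(1−ρ)) = 0.1349/(2·0.6328) = 0.10656

Final: 0.10656


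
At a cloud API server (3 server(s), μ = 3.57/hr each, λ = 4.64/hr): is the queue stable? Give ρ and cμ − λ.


Total capacity cμ = 3·3.57 = 10.71/hr
ρ = λ/(cμ) = 4.64/10.71 = 0.4332
Stable ⇔ ρ < 1: YES
Spare capacity = cμ − λ = 10.71 − 4.64 = 6.07/hr

Final: ρ = 0.4332; stable; margin = 6.07/hr


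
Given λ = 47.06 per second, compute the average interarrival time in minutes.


Mean interarrival time = 1/λ = 1/47.06 second = 0.02125 second
In minutes: 0.02125 × 0.0166667 = 0.0003542 min

Final: 0.0003542 min


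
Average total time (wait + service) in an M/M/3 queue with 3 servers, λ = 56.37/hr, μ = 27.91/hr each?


a = 2.0197; ρ = 0.6732; P₀ = 0.107974
Lq = P₀·a^c·ρ/(c!(1−ρ)²) = 0.93482
Wq = Lq/λ = 0.93482/56.37 = 0.01658 hr
W = Wq + 1/μ = 0.01658 + 0.03583 = 0.05241 hr

Final: 0.05241 hr


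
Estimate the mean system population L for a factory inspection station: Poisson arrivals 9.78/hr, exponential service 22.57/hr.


ρ = λ/μ = 9.78/22.57 = 0.4333
L = ρ/(1−ρ) = 0.4333/(1 − 0.4333) = 0.4333/0.5667 = 0.7647

Final: 0.7647


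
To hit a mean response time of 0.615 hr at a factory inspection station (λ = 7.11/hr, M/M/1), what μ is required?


W = 1/(μ−λ) ⇒ μ − λ = 1/W = 1/0.615 = 1.6260
μ = λ + 1/W = 7.11 + 1.6260 = 8.7360 per hr

Final: 8.7360 /hr


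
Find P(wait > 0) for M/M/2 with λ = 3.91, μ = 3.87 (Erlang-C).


a = λ/μ = 1.0103; ρ = a/2 = 0.5052
P₀ = 0.328755 (from M/M/c formula)
C(c,a) = [a^c/(c!(1−ρ))]·P₀ = [1.02078/(2·0.4948)]·0.328755
= 1.03144·0.328755 = 0.339091

Final: 0.339091


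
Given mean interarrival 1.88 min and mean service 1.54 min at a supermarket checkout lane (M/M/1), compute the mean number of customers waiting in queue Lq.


λ = 60/1.88 = 31.9149 /hr
μ = 60/1.54 = 38.9610 /hr
ρ = λ/μ = 31.9149/38.9610 = 0.8191
Lq = ρ²/(1−ρ) = 0.6710/0.1809 = 3.7103

Final: 3.7103


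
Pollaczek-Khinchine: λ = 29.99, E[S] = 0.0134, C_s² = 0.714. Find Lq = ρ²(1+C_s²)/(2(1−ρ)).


ρ = λ·E[S] = 29.99·0.0134 = 0.4019
Lq = ρ²(1+C_s²)/(2(1−ρ)) = 0.1615·(1+0.714)/(2·0.5981)
= 0.1615·1.7140/1.1963 = 0.23139

Final: 0.23139


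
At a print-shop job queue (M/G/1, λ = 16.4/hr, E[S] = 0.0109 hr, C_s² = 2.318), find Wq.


ρ = λ·E[S] = 16.4·0.0109 = 0.1788
E[S²] = E[S]²(1+C_s²) = 0.0109²·(1+2.318) = 0.0003942
Wq = λ·E[S²]/(2(1−ρ)) = 16.4·0.0003942/(2·0.8212) = 0.003936 hr

Final: 0.003936 hr


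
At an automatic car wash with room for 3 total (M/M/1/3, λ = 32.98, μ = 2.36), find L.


ρ = 32.98/2.36 = 13.9746
L = ρ[1 − (K+1)ρ^K + Kρ^(K+1)] / [(1−ρ)(1−ρ^(K+1))]
Numerator: 13.9746·(1 − 4·2729.077978 + 3·38137.708359) = 1446338.083958
Denominator: (-12.9746)·(-38136.708359) = 494807.631337
L = 1446338.083958/494807.631337 = 2.9230

Final: 2.9230


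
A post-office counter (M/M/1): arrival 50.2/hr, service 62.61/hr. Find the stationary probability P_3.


ρ = 50.2/62.61 = 0.8018
P_n = (1−ρ)·ρ^n = (1 − 0.8018)·0.8018^3 = 0.1982·0.515442 = 0.102166

Final: 0.102166


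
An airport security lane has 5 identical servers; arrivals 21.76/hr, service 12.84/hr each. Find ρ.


ρ = λ/(cμ) = 21.76/(5·12.84) = 21.76/64.20 = 0.3389

Final: 0.3389


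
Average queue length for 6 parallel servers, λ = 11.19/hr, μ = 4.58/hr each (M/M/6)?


a = λ/μ = 2.4432; ρ = a/6 = 0.4072
P₀ = 0.086451
Lq = P₀·a^c·ρ / (c!·(1−ρ)²) = 0.086451·212.70987·0.4072/(720·0.35141)
= 0.02960

Final: 0.02960


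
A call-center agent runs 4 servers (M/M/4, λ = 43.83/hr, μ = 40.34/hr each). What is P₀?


a = λ/μ = 43.83/40.34 = 1.0865; ρ = a/c = 0.2716
Σ_{k=0}^{3} a^k/k! (terms k=0..3) = 1.00000 + 1.08651 + 0.59026 + 0.21377 = 2.89055
Tail: a^4/(4!(1−ρ)) = 1.39361/(24·0.7284) = 0.07972
P₀ = 1/(2.89055 + 0.07972) = 1/2.97027 = 0.336670

Final: 0.336670


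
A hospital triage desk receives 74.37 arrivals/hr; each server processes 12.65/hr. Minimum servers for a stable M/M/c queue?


Stability requires cμ > λ ⇔ c > λ/μ.
λ/μ = 74.37/12.65 = 5.8791
Minimum integer c = ⌊5.8791⌋ + 1 = 6
Check: 6·12.65 = 75.90 > 74.37, while 5·12.65 = 63.25 ≤ 74.37

Final: 6 servers


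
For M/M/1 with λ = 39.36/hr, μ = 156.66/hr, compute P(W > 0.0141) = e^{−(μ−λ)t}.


W ~ Exponential(μ−λ) for M/M/1.
μ − λ = 156.66 − 39.36 = 117.3000
P(W > t) = e^{−(μ−λ)t} = e^{−1.6539} = 0.191297

Final: 0.191297


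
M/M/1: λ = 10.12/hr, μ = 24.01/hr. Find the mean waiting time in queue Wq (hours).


ρ = 10.12/24.01 = 0.4215
Wq = ρ/(μ−λ) = 0.4215/(24.01 − 10.12) = 0.4215/13.89 = 0.03034 hr

Final: 0.03034 hr


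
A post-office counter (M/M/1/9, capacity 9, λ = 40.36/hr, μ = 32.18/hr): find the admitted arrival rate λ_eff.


ρ = 1.2542; P_K = (1−ρ)ρ^9/(1−ρ^10) = 0.226159
λ_eff = λ(1 − P_K) = 40.36·(1 − 0.226159) = 40.36·0.773841 = 31.2322 /hr

Final: 31.2322 /hr


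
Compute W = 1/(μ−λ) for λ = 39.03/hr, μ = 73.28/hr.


W = 1/(μ−λ) = 1/(73.28 − 39.03) = 1/34.25 = 0.02920 hr

Final: 0.02920 hr


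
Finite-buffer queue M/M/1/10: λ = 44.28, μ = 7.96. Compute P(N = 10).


ρ = λ/μ = 44.28/7.96 = 5.5628
P_K = (1−ρ)ρ^K/(1−ρ^(K+1)) = (-4.5628·28375625.564291)/(1 − 157848329.144070)
= -129472703.579779/-157848328.144070 = 0.820235

Final: 0.820235


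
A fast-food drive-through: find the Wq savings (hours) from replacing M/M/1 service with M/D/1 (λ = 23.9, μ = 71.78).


ρ = 23.9/71.78 = 0.3330
Wq(M/M/1) = ρ/(μ−λ) = 0.3330/47.88 = 0.006954 hr
Wq(M/D/1) = ρ/(2(μ−λ)) = 0.003477 hr
Savings = 0.006954 − 0.003477 = 0.003477 hr

Final: 0.003477 hr


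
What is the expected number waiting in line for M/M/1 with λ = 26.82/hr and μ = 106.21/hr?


ρ = 26.82/106.21 = 0.2525
Lq = ρ²/(1−ρ) = 0.06377/0.7475 = 0.08531

Final: 0.08531


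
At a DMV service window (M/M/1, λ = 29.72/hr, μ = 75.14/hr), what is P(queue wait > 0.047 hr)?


ρ = 29.72/75.14 = 0.3955
P(Wq > t) = ρ·e^{−(μ−λ)t} = 0.3955·e^{−2.1347}
= 0.3955·0.118275 = 0.046781

Final: 0.046781


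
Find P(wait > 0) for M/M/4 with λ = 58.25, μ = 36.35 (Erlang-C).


a = λ/μ = 1.6025; ρ = a/4 = 0.4006
P₀ = 0.198780 (from M/M/c formula)
C(c,a) = [a^c/(c!(1−ρ))]·P₀ = [6.59426/(24·0.5994)]·0.198780
= 0.45841·0.198780 = 0.091122

Final: 0.091122


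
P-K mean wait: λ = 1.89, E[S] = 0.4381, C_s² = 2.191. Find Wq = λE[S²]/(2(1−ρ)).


ρ = λ·E[S] = 1.89·0.4381 = 0.8280
E[S²] = E[S]²(1+C_s²) = 0.4381²·(1+2.191) = 0.612454
Wq = λ·E[S²]/(2(1−ρ)) = 1.89·0.612454/(2·0.1720) = 3.36511 hr

Final: 3.36511 hr


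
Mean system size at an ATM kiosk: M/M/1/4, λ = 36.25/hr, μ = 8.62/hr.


ρ = 36.25/8.62 = 4.2053
L = ρ[1 − (K+1)ρ^K + Kρ^(K+1)] / [(1−ρ)(1−ρ^(K+1))]
Numerator: 4.2053·(1 − 5·312.754077 + 4·1315.236114) = 15552.066131
Denominator: (-3.2053)·(-1314.236114) = 4212.568891
L = 15552.066131/4212.568891 = 3.6918

Final: 3.6918


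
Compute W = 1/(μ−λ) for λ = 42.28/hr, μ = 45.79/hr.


W = 1/(μ−λ) = 1/(45.79 − 42.28) = 1/3.51 = 0.2849 hr

Final: 0.2849 hr


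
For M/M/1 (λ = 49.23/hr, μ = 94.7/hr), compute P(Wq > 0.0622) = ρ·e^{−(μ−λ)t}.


ρ = 49.23/94.7 = 0.5199
P(Wq > t) = ρ·e^{−(μ−λ)t} = 0.5199·e^{−2.8282}
= 0.5199·0.059117 = 0.030732

Final: 0.030732


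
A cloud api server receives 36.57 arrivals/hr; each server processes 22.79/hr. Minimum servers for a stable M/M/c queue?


Stability requires cμ > λ ⇔ c > λ/μ.
λ/μ = 36.57/22.79 = 1.6047
Minimum integer c = ⌊1.6047⌋ + 1 = 2
Check: 2·22.79 = 45.58 > 36.57, while 1·22.79 = 22.79 ≤ 36.57

Final: 2 servers


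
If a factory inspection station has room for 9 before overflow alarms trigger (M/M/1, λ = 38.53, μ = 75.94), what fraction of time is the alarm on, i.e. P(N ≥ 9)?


ρ = 38.53/75.94 = 0.5074
P(N ≥ n) = ρ^n = 0.5074^9 = 0.002228

Final: 0.002228


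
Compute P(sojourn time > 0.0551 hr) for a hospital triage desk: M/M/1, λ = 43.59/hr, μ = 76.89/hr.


W ~ Exponential(μ−λ) for M/M/1.
μ − λ = 76.89 − 43.59 = 33.3000
P(W > t) = e^{−(μ−λ)t} = e^{−1.8348} = 0.159641

Final: 0.159641


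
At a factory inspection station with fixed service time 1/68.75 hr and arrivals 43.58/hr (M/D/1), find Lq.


ρ = 43.58/68.75 = 0.6339
M/D/1: Lq = ρ²/(2(1−ρ)) = 0.4018/(2·0.3661) = 0.54877

Final: 0.54877


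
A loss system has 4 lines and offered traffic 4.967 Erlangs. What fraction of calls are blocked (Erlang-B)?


B(c,a) = (a^c/c!) / Σ_{k=0}^{c} a^k/k!
a^4/4! = 25.360943
Σ terms (k=0..4): 1.00000 + 4.96700 + 12.33554 + 20.42355 + 25.36094 = 64.087037
B = 25.360943/64.087037 = 0.395727

Final: 0.395727


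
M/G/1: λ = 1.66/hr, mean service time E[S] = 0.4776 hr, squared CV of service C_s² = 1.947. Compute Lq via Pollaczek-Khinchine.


ρ = λ·E[S] = 1.66·0.4776 = 0.7928
Lq = ρ²(1+C_s²)/(2(1−ρ)) = 0.6286·(1+1.947)/(2·0.2072)
= 0.6286·2.9470/0.4144 = 4.47032

Final: 4.47032


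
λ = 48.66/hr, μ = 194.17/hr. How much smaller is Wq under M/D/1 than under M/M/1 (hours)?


ρ = 48.66/194.17 = 0.2506
Wq(M/M/1) = ρ/(μ−λ) = 0.2506/145.51 = 0.001722 hr
Wq(M/D/1) = ρ/(2(μ−λ)) = 0.0008611 hr
Savings = 0.001722 − 0.0008611 = 0.0008611 hr

Final: 0.0008611 hr


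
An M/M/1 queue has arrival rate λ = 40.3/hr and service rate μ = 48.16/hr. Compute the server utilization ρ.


ρ = λ/μ = 40.3/48.16 = 0.8368

Final: 0.8368


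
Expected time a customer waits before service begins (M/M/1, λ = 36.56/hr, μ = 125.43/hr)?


ρ = 36.56/125.43 = 0.2915
Wq = ρ/(μ−λ) = 0.2915/(125.43 − 36.56) = 0.2915/88.87 = 0.003280 hr

Final: 0.003280 hr


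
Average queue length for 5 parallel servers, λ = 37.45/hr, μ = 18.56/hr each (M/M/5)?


a = λ/μ = 2.0178; ρ = a/5 = 0.4036
P₀ = 0.131914
Lq = P₀·a^c·ρ / (c!·(1−ρ)²) = 0.131914·33.44793·0.4036/(120·0.35575)
= 0.04171

Final: 0.04171


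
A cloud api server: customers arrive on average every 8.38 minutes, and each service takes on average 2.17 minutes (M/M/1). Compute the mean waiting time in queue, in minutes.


λ = 60/8.38 = 7.1599 /hr
μ = 60/2.17 = 27.6498 /hr
ρ = λ/μ = 7.1599/27.6498 = 0.2589
Wq = ρ/(μ−λ) = 0.2589/(27.6498−7.1599) = 0.01264 hr
In minutes: 0.01264·60 = 0.7583 min

Final: 0.7583 min


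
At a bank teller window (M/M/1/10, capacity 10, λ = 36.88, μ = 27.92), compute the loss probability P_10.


ρ = λ/μ = 36.88/27.92 = 1.3209
P_K = (1−ρ)ρ^K/(1−ρ^(K+1)) = (-0.3209·16.171674)/(1 − 21.361438)
= -5.189764/-20.361438 = 0.254882

Final: 0.254882


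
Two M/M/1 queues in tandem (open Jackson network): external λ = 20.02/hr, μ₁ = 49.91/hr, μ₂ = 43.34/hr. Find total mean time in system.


Each node sees arrival rate λ = 20.02/hr (tandem ⇒ throughput preserved).
W₁ = 1/(μ₁−λ) = 1/(49.91−20.02) = 0.03346 hr
W₂ = 1/(μ₂−λ) = 1/(43.34−20.02) = 0.04288 hr
W_total = W₁ + W₂ = 0.03346 + 0.04288 = 0.07634 hr

Final: 0.07634 hr


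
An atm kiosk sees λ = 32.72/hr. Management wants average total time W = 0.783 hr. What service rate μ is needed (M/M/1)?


W = 1/(μ−λ) ⇒ μ − λ = 1/W = 1/0.783 = 1.2771
μ = λ + 1/W = 32.72 + 1.2771 = 33.9971 per hr

Final: 33.9971 /hr


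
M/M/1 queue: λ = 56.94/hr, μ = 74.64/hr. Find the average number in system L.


ρ = λ/μ = 56.94/74.64 = 0.7629
L = ρ/(1−ρ) = 0.7629/(1 − 0.7629) = 0.7629/0.2371 = 3.2169

Final: 3.2169


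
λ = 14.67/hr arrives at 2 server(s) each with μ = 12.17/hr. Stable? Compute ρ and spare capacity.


Total capacity cμ = 2·12.17 = 24.34/hr
ρ = λ/(cμ) = 14.67/24.34 = 0.6027
Stable ⇔ ρ < 1: YES
Spare capacity = cμ − λ = 24.34 − 14.67 = 9.67/hr

Final: ρ = 0.6027; stable; margin = 9.67/hr


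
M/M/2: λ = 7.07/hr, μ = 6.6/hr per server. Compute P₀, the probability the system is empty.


a = λ/μ = 7.07/6.6 = 1.0712; ρ = a/c = 0.5356
Σ_{k=0}^{1} a^k/k! (terms k=0..1) = 1.00000 + 1.07121 = 2.07121
Tail: a^2/(2!(1−ρ)) = 1.14750/(2·0.4644) = 1.23548
P₀ = 1/(2.07121 + 1.23548) = 1/3.30669 = 0.302417

Final: 0.302417


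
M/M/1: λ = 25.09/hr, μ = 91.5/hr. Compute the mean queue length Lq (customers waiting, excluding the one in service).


ρ = 25.09/91.5 = 0.2742
Lq = ρ²/(1−ρ) = 0.07519/0.7258 = 0.1036

Final: 0.1036


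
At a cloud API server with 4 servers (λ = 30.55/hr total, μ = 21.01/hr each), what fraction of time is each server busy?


ρ = λ/(cμ) = 30.55/(4·21.01) = 30.55/84.04 = 0.3635

Final: 0.3635


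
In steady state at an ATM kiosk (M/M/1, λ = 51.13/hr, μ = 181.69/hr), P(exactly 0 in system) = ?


ρ = 51.13/181.69 = 0.2814
P_n = (1−ρ)·ρ^n = (1 − 0.2814)·0.2814^0 = 0.7186·1.000000 = 0.718587

Final: 0.718587


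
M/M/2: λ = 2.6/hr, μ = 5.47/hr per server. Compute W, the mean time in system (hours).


a = 0.4753; ρ = 0.2377; P₀ = 0.615953
Lq = P₀·a^c·ρ/(c!(1−ρ)²) = 0.02845
Wq = Lq/λ = 0.02845/2.6 = 0.01094 hr
W = Wq + 1/μ = 0.01094 + 0.18282 = 0.19376 hr

Final: 0.19376 hr


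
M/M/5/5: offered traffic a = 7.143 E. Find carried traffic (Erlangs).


B(5,7.143) = 0.433060 (Erlang-B)
Carried load = a(1 − B) = 7.143·(1 − 0.433060) = 7.143·0.566940 = 4.0497 E

Final: 4.0497 Erlangs


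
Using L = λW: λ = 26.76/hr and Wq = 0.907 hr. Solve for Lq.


Lq = λWq = 26.76·0.907 = 24.2713

Final: 24.2713


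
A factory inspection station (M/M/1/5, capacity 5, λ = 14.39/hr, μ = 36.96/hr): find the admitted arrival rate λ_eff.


ρ = 0.3893; P_K = (1−ρ)ρ^5/(1−ρ^6) = 0.005482
λ_eff = λ(1 − P_K) = 14.39·(1 − 0.005482) = 14.39·0.994518 = 14.3111 /hr

Final: 14.3111 /hr


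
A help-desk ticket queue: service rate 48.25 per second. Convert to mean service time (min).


Mean service time = 1/μ = 1/48.25 second = 0.02073 second
In minutes: 0.02073 × 0.0166667 = 0.0003454 min

Final: 0.0003454 min


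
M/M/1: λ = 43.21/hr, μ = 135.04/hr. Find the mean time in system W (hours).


W = 1/(μ−λ) = 1/(135.04 − 43.21) = 1/91.83 = 0.01089 hr

Final: 0.01089 hr


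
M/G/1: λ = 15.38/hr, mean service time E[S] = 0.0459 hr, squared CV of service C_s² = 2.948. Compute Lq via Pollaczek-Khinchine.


ρ = λ·E[S] = 15.38·0.0459 = 0.7059
Lq = ρ²(1+C_s²)/(2(1−ρ)) = 0.4984·(1+2.948)/(2·0.2941)
= 0.4984·3.9480/0.5881 = 3.34543

Final: 3.34543


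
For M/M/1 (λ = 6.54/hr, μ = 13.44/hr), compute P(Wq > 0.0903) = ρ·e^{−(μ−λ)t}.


ρ = 6.54/13.44 = 0.4866
P(Wq > t) = ρ·e^{−(μ−λ)t} = 0.4866·e^{−0.6231}
= 0.4866·0.536295 = 0.260965

Final: 0.260965


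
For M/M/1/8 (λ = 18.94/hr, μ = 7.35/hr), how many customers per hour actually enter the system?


ρ = 2.5769; P_K = (1−ρ)ρ^8/(1−ρ^9) = 0.612055
λ_eff = λ(1 − P_K) = 18.94·(1 − 0.612055) = 18.94·0.387945 = 7.3477 /hr

Final: 7.3477 /hr


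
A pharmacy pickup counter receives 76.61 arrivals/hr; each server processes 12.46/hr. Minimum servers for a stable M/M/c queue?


Stability requires cμ > λ ⇔ c > λ/μ.
λ/μ = 76.61/12.46 = 6.1485
Minimum integer c = ⌊6.1485⌋ + 1 = 7
Check: 7·12.46 = 87.22 > 76.61, while 6·12.46 = 74.76 ≤ 76.61

Final: 7 servers


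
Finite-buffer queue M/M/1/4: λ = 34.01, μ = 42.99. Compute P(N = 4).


ρ = λ/μ = 34.01/42.99 = 0.7911
P_K = (1−ρ)ρ^K/(1−ρ^(K+1)) = (0.2089·0.391703)/(1 − 0.309882)
= 0.081821/0.690118 = 0.118561

Final: 0.118561


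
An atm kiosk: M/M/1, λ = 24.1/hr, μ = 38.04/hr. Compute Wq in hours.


ρ = 24.1/38.04 = 0.6335
Wq = ρ/(μ−λ) = 0.6335/(38.04 − 24.1) = 0.6335/13.94 = 0.04545 hr

Final: 0.04545 hr


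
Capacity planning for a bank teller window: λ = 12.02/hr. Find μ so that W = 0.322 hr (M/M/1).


W = 1/(μ−λ) ⇒ μ − λ = 1/W = 1/0.322 = 3.1056
μ = λ + 1/W = 12.02 + 3.1056 = 15.1256 per hr

Final: 15.1256 /hr


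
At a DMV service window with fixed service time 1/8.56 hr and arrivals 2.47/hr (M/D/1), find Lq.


ρ = 2.47/8.56 = 0.2886
M/D/1: Lq = ρ²/(2(1−ρ)) = 0.08326/(2·0.7114) = 0.05852

Final: 0.05852


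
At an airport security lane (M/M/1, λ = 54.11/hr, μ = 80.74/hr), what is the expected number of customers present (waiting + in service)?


ρ = λ/μ = 54.11/80.74 = 0.6702
L = ρ/(1−ρ) = 0.6702/(1 − 0.6702) = 0.6702/0.3298 = 2.0319

Final: 2.0319


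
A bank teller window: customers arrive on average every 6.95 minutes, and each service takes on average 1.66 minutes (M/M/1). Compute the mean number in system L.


λ = 60/6.95 = 8.6331 /hr
μ = 60/1.66 = 36.1446 /hr
ρ = λ/μ = 8.6331/36.1446 = 0.2388
L = ρ/(1−ρ) = 0.2388/0.7612 = 0.3138

Final: 0.3138


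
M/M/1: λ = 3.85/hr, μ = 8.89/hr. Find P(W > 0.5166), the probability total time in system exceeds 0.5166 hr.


W ~ Exponential(μ−λ) for M/M/1.
μ − λ = 8.89 − 3.85 = 5.0400
P(W > t) = e^{−(μ−λ)t} = e^{−2.6037} = 0.074002

Final: 0.074002


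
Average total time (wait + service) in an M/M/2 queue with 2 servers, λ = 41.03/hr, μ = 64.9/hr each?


a = 0.6322; ρ = 0.3161; P₀ = 0.519639
Lq = P₀·a^c·ρ/(c!(1−ρ)²) = 0.07018
Wq = Lq/λ = 0.07018/41.03 = 0.001711 hr
W = Wq + 1/μ = 0.001711 + 0.01541 = 0.01712 hr

Final: 0.01712 hr


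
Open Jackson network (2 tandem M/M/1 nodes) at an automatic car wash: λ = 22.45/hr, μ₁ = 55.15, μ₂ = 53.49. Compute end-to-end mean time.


Each node sees arrival rate λ = 22.45/hr (tandem ⇒ throughput preserved).
W₁ = 1/(μ₁−λ) = 1/(55.15−22.45) = 0.03058 hr
W₂ = 1/(μ₂−λ) = 1/(53.49−22.45) = 0.03222 hr
W_total = W₁ + W₂ = 0.03058 + 0.03222 = 0.06280 hr

Final: 0.06280 hr


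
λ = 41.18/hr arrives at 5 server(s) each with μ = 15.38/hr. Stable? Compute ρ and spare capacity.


Total capacity cμ = 5·15.38 = 76.90/hr
ρ = λ/(cμ) = 41.18/76.90 = 0.5355
Stable ⇔ ρ < 1: YES
Spare capacity = cμ − λ = 76.90 − 41.18 = 35.72/hr

Final: ρ = 0.5355; stable; margin = 35.72/hr


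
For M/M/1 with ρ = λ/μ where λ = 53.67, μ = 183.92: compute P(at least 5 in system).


ρ = 53.67/183.92 = 0.2918
P(N ≥ n) = ρ^n = 0.2918^5 = 0.002116

Final: 0.002116


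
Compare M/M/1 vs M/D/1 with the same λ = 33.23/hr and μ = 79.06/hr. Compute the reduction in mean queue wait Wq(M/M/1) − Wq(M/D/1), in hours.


ρ = 33.23/79.06 = 0.4203
Wq(M/M/1) = ρ/(μ−λ) = 0.4203/45.83 = 0.009171 hr
Wq(M/D/1) = ρ/(2(μ−λ)) = 0.004586 hr
Savings = 0.009171 − 0.004586 = 0.004586 hr

Final: 0.004586 hr


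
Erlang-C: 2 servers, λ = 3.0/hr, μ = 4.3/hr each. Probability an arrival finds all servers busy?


a = λ/μ = 0.6977; ρ = a/2 = 0.3488
P₀ = 0.482759 (from M/M/c formula)
C(c,a) = [a^c/(c!(1−ρ))]·P₀ = [0.48675/(2·0.6512)]·0.482759
= 0.37375·0.482759 = 0.180433

Final: 0.180433


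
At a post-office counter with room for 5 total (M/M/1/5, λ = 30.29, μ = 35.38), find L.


ρ = 30.29/35.38 = 0.8561
L = ρ[1 − (K+1)ρ^K + Kρ^(K+1)] / [(1−ρ)(1−ρ^(K+1))]
Numerator: 0.8561·(1 − 6·0.459946 + 5·0.393775) = 0.179102
Denominator: (0.1439)·(0.606225) = 0.087215
L = 0.179102/0.087215 = 2.0536

Final: 2.0536


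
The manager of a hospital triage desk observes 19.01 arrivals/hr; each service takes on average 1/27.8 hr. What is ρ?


ρ = λ/μ = 19.01/27.8 = 0.6838

Final: 0.6838


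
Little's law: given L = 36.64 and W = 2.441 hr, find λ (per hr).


λ = L/W = 36.64/2.441 = 15.0102 /hr

Final: 15.0102 /hr


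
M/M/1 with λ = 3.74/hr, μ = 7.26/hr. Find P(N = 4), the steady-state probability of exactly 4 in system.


ρ = 3.74/7.26 = 0.5152
P_n = (1−ρ)·ρ^n = (1 − 0.5152)·0.5152^4 = 0.4848·0.070427 = 0.034146

Final: 0.034146


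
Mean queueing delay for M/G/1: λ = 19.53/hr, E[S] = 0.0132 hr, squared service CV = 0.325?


ρ = λ·E[S] = 19.53·0.0132 = 0.2578
E[S²] = E[S]²(1+C_s²) = 0.0132²·(1+0.325) = 0.0002309
Wq = λ·E[S²]/(2(1−ρ)) = 19.53·0.0002309/(2·0.7422) = 0.003037 hr

Final: 0.003037 hr


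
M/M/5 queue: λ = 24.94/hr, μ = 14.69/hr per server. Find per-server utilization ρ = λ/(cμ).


ρ = λ/(cμ) = 24.94/(5·14.69) = 24.94/73.45 = 0.3396

Final: 0.3396


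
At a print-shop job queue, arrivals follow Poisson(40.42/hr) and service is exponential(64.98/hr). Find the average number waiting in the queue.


ρ = 40.42/64.98 = 0.6220
Lq = ρ²/(1−ρ) = 0.3869/0.3780 = 1.0237

Final: 1.0237


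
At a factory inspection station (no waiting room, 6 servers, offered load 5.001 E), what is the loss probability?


B(c,a) = (a^c/c!) / Σ_{k=0}^{c} a^k/k!
a^6/6! = 21.727444
Σ terms (k=0..6): 1.00000 + 5.00100 + 12.50500 + 20.84584 + 26.06251 + 26.06772 + 21.72744 = 113.209505
B = 21.727444/113.209505 = 0.191922

Final: 0.191922


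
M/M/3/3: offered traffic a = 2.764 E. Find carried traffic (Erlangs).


B(3,2.764) = 0.316967 (Erlang-B)
Carried load = a(1 − B) = 2.764·(1 − 0.316967) = 2.764·0.683033 = 1.8879 E

Final: 1.8879 Erlangs


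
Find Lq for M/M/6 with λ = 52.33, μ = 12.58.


a = λ/μ = 4.1598; ρ = a/6 = 0.6933
P₀ = 0.013865
Lq = P₀·a^c·ρ / (c!·(1−ρ)²) = 0.013865·5181.08314·0.6933/(720·0.09407)
= 0.73532

Final: 0.73532


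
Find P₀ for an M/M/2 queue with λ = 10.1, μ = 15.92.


a = λ/μ = 10.1/15.92 = 0.6344; ρ = a/c = 0.3172
Σ_{k=0}^{1} a^k/k! (terms k=0..1) = 1.00000 + 0.63442 = 1.63442
Tail: a^2/(2!(1−ρ)) = 0.40249/(2·0.6828) = 0.29474
P₀ = 1/(1.63442 + 0.29474) = 1/1.92916 = 0.518360

Final: 0.518360


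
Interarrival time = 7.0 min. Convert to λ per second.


λ = 1/(interarrival time) in consistent units.
1 second = 0.0166667 min, so λ = 0.0166667/7.0 = 0.002381 per second

Final: 0.002381 /sec


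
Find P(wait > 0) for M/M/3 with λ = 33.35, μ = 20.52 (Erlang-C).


a = λ/μ = 1.6252; ρ = a/3 = 0.5417
P₀ = 0.181577 (from M/M/c formula)
C(c,a) = [a^c/(c!(1−ρ))]·P₀ = [4.29295/(6·0.4583)]·0.181577
= 1.56135·0.181577 = 0.283505

Final: 0.283505


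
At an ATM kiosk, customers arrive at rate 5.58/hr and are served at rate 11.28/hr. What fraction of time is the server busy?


ρ = λ/μ = 5.58/11.28 = 0.4947

Final: 0.4947


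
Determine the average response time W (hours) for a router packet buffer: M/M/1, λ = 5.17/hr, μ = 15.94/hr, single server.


W = 1/(μ−λ) = 1/(15.94 − 5.17) = 1/10.77 = 0.09285 hr

Final: 0.09285 hr


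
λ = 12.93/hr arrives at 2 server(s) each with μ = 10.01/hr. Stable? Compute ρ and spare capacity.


Total capacity cμ = 2·10.01 = 20.02/hr
ρ = λ/(cμ) = 12.93/20.02 = 0.6459
Stable ⇔ ρ < 1: YES
Spare capacity = cμ − λ = 20.02 − 12.93 = 7.09/hr

Final: ρ = 0.6459; stable; margin = 7.09/hr


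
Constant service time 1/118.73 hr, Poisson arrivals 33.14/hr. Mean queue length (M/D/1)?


ρ = 33.14/118.73 = 0.2791
M/D/1: Lq = ρ²/(2(1−ρ)) = 0.07791/(2·0.7209) = 0.05404

Final: 0.05404


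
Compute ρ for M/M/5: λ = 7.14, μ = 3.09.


ρ = λ/(cμ) = 7.14/(5·3.09) = 7.14/15.45 = 0.4621

Final: 0.4621


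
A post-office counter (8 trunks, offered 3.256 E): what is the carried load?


B(8,3.256) = 0.012152 (Erlang-B)
Carried load = a(1 − B) = 3.256·(1 − 0.012152) = 3.256·0.987848 = 3.2164 E

Final: 3.2164 Erlangs


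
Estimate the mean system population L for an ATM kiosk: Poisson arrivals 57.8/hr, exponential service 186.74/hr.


ρ = λ/μ = 57.8/186.74 = 0.3095
L = ρ/(1−ρ) = 0.3095/(1 − 0.3095) = 0.3095/0.6905 = 0.4483

Final: 0.4483


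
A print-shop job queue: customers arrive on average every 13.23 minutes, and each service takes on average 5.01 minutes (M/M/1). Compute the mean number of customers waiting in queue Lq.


λ = 60/13.23 = 4.5351 /hr
μ = 60/5.01 = 11.9760 /hr
ρ = λ/μ = 4.5351/11.9760 = 0.3787
Lq = ρ²/(1−ρ) = 0.1434/0.6213 = 0.2308

Final: 0.2308


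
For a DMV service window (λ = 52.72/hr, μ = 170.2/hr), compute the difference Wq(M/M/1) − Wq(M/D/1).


ρ = 52.72/170.2 = 0.3098
Wq(M/M/1) = ρ/(μ−λ) = 0.3098/117.48 = 0.002637 hr
Wq(M/D/1) = ρ/(2(μ−λ)) = 0.001318 hr
Savings = 0.002637 − 0.001318 = 0.001318 hr

Final: 0.001318 hr


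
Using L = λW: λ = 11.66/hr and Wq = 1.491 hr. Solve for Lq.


Lq = λWq = 11.66·1.491 = 17.3851

Final: 17.3851


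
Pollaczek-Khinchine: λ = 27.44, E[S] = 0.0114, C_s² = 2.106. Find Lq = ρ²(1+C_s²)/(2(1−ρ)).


ρ = λ·E[S] = 27.44·0.0114 = 0.3128
Lq = ρ²(1+C_s²)/(2(1−ρ)) = 0.09785·(1+2.106)/(2·0.6872)
= 0.09785·3.1060/1.3744 = 0.22114

Final: 0.22114


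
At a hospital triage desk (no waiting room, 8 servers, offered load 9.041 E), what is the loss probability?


B(c,a) = (a^c/c!) / Σ_{k=0}^{c} a^k/k!
a^8/8! = 1107.162150
Σ terms (k=0..8): 1.00000 + 9.04100 + 40.86984 + 123.16808 + 278.39064 + 503.38596 + 758.51875 + 979.68114 + 1107.16215 = 3801.217562
B = 1107.162150/3801.217562 = 0.291265

Final: 0.291265


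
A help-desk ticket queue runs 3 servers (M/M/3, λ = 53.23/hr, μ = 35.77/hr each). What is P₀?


a = λ/μ = 53.23/35.77 = 1.4881; ρ = a/c = 0.4960
Σ_{k=0}^{2} a^k/k! (terms k=0..2) = 1.00000 + 1.48812 + 1.10725 = 3.59537
Tail: a^3/(3!(1−ρ)) = 3.29543/(6·0.5040) = 1.08985
P₀ = 1/(3.59537 + 1.08985) = 1/4.68521 = 0.213438

Final: 0.213438


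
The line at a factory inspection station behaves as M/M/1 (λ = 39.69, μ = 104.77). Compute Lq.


ρ = 39.69/104.77 = 0.3788
Lq = ρ²/(1−ρ) = 0.1435/0.6212 = 0.2310

Final: 0.2310


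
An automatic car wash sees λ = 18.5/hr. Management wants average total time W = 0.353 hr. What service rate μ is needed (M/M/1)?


W = 1/(μ−λ) ⇒ μ − λ = 1/W = 1/0.353 = 2.8329
μ = λ + 1/W = 18.5 + 2.8329 = 21.3329 per hr

Final: 21.3329 /hr


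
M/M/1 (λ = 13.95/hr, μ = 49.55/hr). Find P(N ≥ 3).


ρ = 13.95/49.55 = 0.2815
P(N ≥ n) = ρ^n = 0.2815^3 = 0.022315

Final: 0.022315


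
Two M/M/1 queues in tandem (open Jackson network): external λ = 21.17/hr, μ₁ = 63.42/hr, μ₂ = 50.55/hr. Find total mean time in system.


Each node sees arrival rate λ = 21.17/hr (tandem ⇒ throughput preserved).
W₁ = 1/(μ₁−λ) = 1/(63.42−21.17) = 0.02367 hr
W₂ = 1/(μ₂−λ) = 1/(50.55−21.17) = 0.03404 hr
W_total = W₁ + W₂ = 0.02367 + 0.03404 = 0.05771 hr

Final: 0.05771 hr


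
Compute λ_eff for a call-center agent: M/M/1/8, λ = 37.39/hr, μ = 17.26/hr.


ρ = 2.1663; P_K = (1−ρ)ρ^8/(1−ρ^9) = 0.538892
λ_eff = λ(1 − P_K) = 37.39·(1 − 0.538892) = 37.39·0.461108 = 17.2408 /hr

Final: 17.2408 /hr


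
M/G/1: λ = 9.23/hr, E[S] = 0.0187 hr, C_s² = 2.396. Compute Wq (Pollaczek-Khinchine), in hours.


ρ = λ·E[S] = 9.23·0.0187 = 0.1726
E[S²] = E[S]²(1+C_s²) = 0.0187²·(1+2.396) = 0.001188
Wq = λ·E[S²]/(2(1−ρ)) = 9.23·0.001188/(2·0.8274) = 0.006624 hr

Final: 0.006624 hr


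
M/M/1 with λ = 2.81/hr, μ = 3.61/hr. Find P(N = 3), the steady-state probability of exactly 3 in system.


ρ = 2.81/3.61 = 0.7784
P_n = (1−ρ)·ρ^n = (1 − 0.7784)·0.7784^3 = 0.2216·0.471626 = 0.104515

Final: 0.104515


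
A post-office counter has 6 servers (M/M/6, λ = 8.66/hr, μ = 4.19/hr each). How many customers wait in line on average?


a = λ/μ = 2.0668; ρ = a/6 = 0.3445
P₀ = 0.126358
Lq = P₀·a^c·ρ / (c!·(1−ρ)²) = 0.126358·77.95127·0.3445/(720·0.42972)
= 0.01097

Final: 0.01097


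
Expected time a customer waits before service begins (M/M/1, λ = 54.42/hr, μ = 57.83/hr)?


ρ = 54.42/57.83 = 0.9410
Wq = ρ/(μ−λ) = 0.9410/(57.83 − 54.42) = 0.9410/3.41 = 0.2760 hr

Final: 0.2760 hr


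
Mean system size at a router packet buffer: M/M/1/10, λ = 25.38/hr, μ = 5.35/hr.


ρ = 25.38/5.35 = 4.7439
L = ρ[1 − (K+1)ρ^K + Kρ^(K+1)] / [(1−ρ)(1−ρ^(K+1))]
Numerator: 4.7439·(1 − 11·5772691.613077 + 10·27385217.409327) = 997896852.210908
Denominator: (-3.7439)·(-27385216.409327) = 102528202.743706
L = 997896852.210908/102528202.743706 = 9.7329

Final: 9.7329


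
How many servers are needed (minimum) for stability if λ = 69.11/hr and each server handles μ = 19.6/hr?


Stability requires cμ > λ ⇔ c > λ/μ.
λ/μ = 69.11/19.6 = 3.5260
Minimum integer c = ⌊3.5260⌋ + 1 = 4
Check: 4·19.6 = 78.40 > 69.11, while 3·19.6 = 58.80 ≤ 69.11

Final: 4 servers


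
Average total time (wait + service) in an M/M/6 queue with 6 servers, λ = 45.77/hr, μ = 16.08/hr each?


a = 2.8464; ρ = 0.4744; P₀ = 0.057345
Lq = P₀·a^c·ρ/(c!(1−ρ)²) = 0.07274
Wq = Lq/λ = 0.07274/45.77 = 0.001589 hr
W = Wq + 1/μ = 0.001589 + 0.06219 = 0.06378 hr

Final: 0.06378 hr


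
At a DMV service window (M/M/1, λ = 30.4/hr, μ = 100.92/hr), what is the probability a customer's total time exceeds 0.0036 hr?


W ~ Exponential(μ−λ) for M/M/1.
μ − λ = 100.92 − 30.4 = 70.5200
P(W > t) = e^{−(μ−λ)t} = e^{−0.2539} = 0.775791

Final: 0.775791


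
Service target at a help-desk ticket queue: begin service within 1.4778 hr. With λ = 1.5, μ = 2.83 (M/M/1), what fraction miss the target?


ρ = 1.5/2.83 = 0.5300
P(Wq > t) = ρ·e^{−(μ−λ)t} = 0.5300·e^{−1.9655}
= 0.5300·0.140089 = 0.074252

Final: 0.074252


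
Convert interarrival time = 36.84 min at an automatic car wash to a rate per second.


λ = 1/(interarrival time) in consistent units.
1 second = 0.0166667 min, so λ = 0.0166667/36.84 = 0.0004524 per second

Final: 0.0004524 /sec


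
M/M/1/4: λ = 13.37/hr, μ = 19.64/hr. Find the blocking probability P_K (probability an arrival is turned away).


ρ = λ/μ = 13.37/19.64 = 0.6808
P_K = (1−ρ)ρ^K/(1−ρ^(K+1)) = (0.3192·0.214763)/(1 − 0.146201)
= 0.068562/0.853799 = 0.080303

Final: 0.080303


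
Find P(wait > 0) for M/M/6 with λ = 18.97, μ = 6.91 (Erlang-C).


a = λ/μ = 2.7453; ρ = a/6 = 0.4575
P₀ = 0.063596 (from M/M/c formula)
C(c,a) = [a^c/(c!(1−ρ))]·P₀ = [428.09061/(720·0.5425)]·0.063596
= 1.09608·0.063596 = 0.069706

Final: 0.069706


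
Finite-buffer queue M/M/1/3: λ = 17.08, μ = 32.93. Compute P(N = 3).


ρ = λ/μ = 17.08/32.93 = 0.5187
P_K = (1−ρ)ρ^K/(1−ρ^(K+1)) = (0.4813·0.139537)/(1 − 0.072374)
= 0.067162/0.927626 = 0.072402

Final: 0.072402


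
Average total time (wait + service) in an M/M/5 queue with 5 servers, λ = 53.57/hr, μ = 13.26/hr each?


a = 4.0400; ρ = 0.8080; P₀ = 0.012195
Lq = P₀·a^c·ρ/(c!(1−ρ)²) = 2.39709
Wq = Lq/λ = 2.39709/53.57 = 0.04475 hr
W = Wq + 1/μ = 0.04475 + 0.07541 = 0.12016 hr

Final: 0.12016 hr


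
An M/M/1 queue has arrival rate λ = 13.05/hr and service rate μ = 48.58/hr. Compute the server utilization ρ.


ρ = λ/μ = 13.05/48.58 = 0.2686

Final: 0.2686


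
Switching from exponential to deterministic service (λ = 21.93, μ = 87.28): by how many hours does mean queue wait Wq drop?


ρ = 21.93/87.28 = 0.2513
Wq(M/M/1) = ρ/(μ−λ) = 0.2513/65.35 = 0.003845 hr
Wq(M/D/1) = ρ/(2(μ−λ)) = 0.001922 hr
Savings = 0.003845 − 0.001922 = 0.001922 hr

Final: 0.001922 hr
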